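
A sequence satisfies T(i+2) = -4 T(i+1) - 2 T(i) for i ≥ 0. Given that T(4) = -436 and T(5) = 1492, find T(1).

5

Rearranging, T(i-2) = (T(i) + 4 T(i-1)) / -2.
T(3) = (1492 + 4*(-436)) / -2 = -252/-2 = 126
T(2) = (-436 + 4*126) / -2 = 68/-2 = -34
T(1) = (126 + 4*(-34)) / -2 = -10/-2 = 5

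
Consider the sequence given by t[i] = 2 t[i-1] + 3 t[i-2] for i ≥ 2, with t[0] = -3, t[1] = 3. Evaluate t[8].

-3

t[2] = 2(3) + 3(-3) = -3
t[3] = 2(-3) + 3(3) = 3
t[4] = 2(3) + 3(-3) = -3
t[5] = 2(-3) + 3(3) = 3
t[6] = 2(3) + 3(-3) = -3
t[7] = 2(-3) + 3(3) = 3
t[8] = 2(3) + 3(-3) = -3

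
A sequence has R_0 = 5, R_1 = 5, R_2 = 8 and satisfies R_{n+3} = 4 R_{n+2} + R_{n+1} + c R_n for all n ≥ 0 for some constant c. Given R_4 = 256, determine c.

4

R_3 = 37 + 5c
R_4 = 156 + 25c
So 156 + 25c = 256, giving c = 4.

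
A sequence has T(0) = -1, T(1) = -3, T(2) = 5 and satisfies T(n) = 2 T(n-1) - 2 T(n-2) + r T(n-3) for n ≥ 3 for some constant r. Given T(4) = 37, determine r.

T(3) = 16 - r
T(4) = 22 - 5r
So 22 - 5r = 37, giving r = -3.

-3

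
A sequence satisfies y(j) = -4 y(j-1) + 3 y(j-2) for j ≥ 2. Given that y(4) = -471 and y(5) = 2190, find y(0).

Rearranging, y(j-2) = (y(j) + 4 y(j-1)) / 3.
y(3) = (2190 + 4·(-471)) / 3 = 306/3 = 102
y(2) = (-471 + 4·102) / 3 = -63/3 = -21
y(1) = (102 + 4·(-21)) / 3 = 18/3 = 6
y(0) = (-21 + 4·6) / 3 = 3/3 = 1

1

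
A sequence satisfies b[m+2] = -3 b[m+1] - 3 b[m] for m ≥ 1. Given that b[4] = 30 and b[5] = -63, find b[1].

Rearranging, b[m-2] = (b[m] + 3 b[m-1]) / -3.
b[3] = (-63 + 3(30)) / -3 = 27/-3 = -9
b[2] = (30 + 3(-9)) / -3 = 3/-3 = -1
b[1] = (-9 + 3(-1)) / -3 = -12/-3 = 4

4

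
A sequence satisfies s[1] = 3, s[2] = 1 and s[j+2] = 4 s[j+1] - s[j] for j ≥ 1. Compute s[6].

41

s[3] = 4(1) - 3 = 1
s[4] = 4(1) - 1 = 3
s[5] = 4(3) - 1 = 11
s[6] = 4(11) - 3 = 41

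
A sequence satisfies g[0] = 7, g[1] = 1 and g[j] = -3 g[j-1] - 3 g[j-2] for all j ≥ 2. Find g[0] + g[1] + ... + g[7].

-100

g[2] = -3*1 - 3*7 = -24
g[3] = -3*(-24) - 3*1 = 69
g[4] = -3*69 - 3*(-24) = -135
g[5] = -3*(-135) - 3*69 = 198
g[6] = -3*198 - 3*(-135) = -189
g[7] = -3*(-189) - 3*198 = -27
Sum = 7 + 1 + (-24) + 69 + (-135) + 198 + (-189) + (-27) = -100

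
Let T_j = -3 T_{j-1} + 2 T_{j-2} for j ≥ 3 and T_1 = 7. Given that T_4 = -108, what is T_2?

Let T_2 = v.
T_3 = 14 - 3v
T_4 = -42 + 11v
So -42 + 11v = -108, giving v = -6.

-6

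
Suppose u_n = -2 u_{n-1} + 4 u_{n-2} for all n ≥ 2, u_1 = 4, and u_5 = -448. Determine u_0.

8

Let u_0 = w.
u_2 = -8 + 4w
u_3 = 32 - 8w
u_4 = -96 + 32w
u_5 = 320 - 96w
So 320 - 96w = -448, giving w = 8.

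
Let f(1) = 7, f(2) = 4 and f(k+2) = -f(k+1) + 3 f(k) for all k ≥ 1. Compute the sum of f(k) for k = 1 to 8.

-205

f(3) = -4 + 3(7) = 17
f(4) = -17 + 3(4) = -5
f(5) = -(-5) + 3(17) = 56
f(6) = -56 + 3(-5) = -71
f(7) = -(-71) + 3(56) = 239
f(8) = -239 + 3(-71) = -452
Sum = 7 + 4 + 17 + (-5) + 56 + (-71) + 239 + (-452) = -205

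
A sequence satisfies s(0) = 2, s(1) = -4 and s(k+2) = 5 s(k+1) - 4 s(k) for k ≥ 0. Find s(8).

-131068

s(2) = 5·(-4) - 4·2 = -28
s(3) = 5·(-28) - 4·(-4) = -124
s(4) = 5·(-124) - 4·(-28) = -508
s(5) = 5·(-508) - 4·(-124) = -2044
s(6) = 5·(-2044) - 4·(-508) = -8188
s(7) = 5·(-8188) - 4·(-2044) = -32764
s(8) = 5·(-32764) - 4·(-8188) = -131068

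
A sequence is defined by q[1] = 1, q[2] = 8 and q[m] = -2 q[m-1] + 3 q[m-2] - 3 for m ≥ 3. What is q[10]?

q[3] = -2*8 + 3*1 - 3 = -16
q[4] = -2*(-16) + 3*8 - 3 = 53
q[5] = -2*53 + 3*(-16) - 3 = -157
q[6] = -2*(-157) + 3*53 - 3 = 470
q[7] = -2*470 + 3*(-157) - 3 = -1414
q[8] = -2*(-1414) + 3*470 - 3 = 4235
q[9] = -2*4235 + 3*(-1414) - 3 = -12715
q[10] = -2*(-12715) + 3*4235 - 3 = 38132

38132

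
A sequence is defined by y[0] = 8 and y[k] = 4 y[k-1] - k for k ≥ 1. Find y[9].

y[1] = 4·8 - 1 = 31
y[2] = 4·31 - 2 = 122
y[3] = 4·122 - 3 = 485
y[4] = 4·485 - 4 = 1936
y[5] = 4·1936 - 5 = 7739
y[6] = 4·7739 - 6 = 30950
y[7] = 4·30950 - 7 = 123793
y[8] = 4·123793 - 8 = 495164
y[9] = 4·495164 - 9 = 1980647

1980647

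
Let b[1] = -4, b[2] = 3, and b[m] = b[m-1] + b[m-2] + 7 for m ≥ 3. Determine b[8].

b[3] = 3 + (-4) + 7 = 6
b[4] = 6 + 3 + 7 = 16
b[5] = 16 + 6 + 7 = 29
b[6] = 29 + 16 + 7 = 52
b[7] = 52 + 29 + 7 = 88
b[8] = 88 + 52 + 7 = 147

147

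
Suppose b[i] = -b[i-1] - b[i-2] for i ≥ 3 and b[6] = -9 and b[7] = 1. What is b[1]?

1

Rearranging, b[i-2] = -(b[i] + b[i-1]).
b[5] = -(1 + (-9)) = 8
b[4] = -(-9 + 8) = 1
b[3] = -(8 + 1) = -9
b[2] = -(1 + (-9)) = 8
b[1] = -(-9 + 8) = 1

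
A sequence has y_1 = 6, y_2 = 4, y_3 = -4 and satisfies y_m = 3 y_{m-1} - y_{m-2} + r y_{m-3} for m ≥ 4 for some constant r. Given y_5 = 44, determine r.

4

y_4 = -16 + 6r
y_5 = -44 + 22r
So -44 + 22r = 44, giving r = 4.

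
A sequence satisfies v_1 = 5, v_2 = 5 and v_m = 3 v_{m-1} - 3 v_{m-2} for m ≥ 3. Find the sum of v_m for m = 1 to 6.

-140

v_3 = 3·5 - 3·5 = 0
v_4 = 3·0 - 3·5 = -15
v_5 = 3·(-15) - 3·0 = -45
v_6 = 3·(-45) - 3·(-15) = -90
Sum = 5 + 5 + 0 + (-15) + (-45) + (-90) = -140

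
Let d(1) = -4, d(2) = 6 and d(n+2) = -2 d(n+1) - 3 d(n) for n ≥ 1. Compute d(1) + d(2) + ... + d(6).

d(3) = -2*6 - 3*(-4) = 0
d(4) = -2*0 - 3*6 = -18
d(5) = -2*(-18) - 3*0 = 36
d(6) = -2*36 - 3*(-18) = -18
Sum = (-4) + 6 + 0 + (-18) + 36 + (-18) = 2

2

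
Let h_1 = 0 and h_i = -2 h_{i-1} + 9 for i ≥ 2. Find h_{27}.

-201326589

The fixed point is 9/(1 + 2) = 3, so h_i - 3 = -2(h_{i-1} - 3).
Hence h_i = -3·(-2)^{i-1} + 3.
h_{27} = -3·(-2)^{26} + 3 = -3·67108864 + 3 = -201326589.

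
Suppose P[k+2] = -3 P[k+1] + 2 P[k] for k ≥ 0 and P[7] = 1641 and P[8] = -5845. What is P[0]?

-7

Rearranging, P[k-2] = (P[k] + 3 P[k-1]) / 2.
P[6] = (-5845 + 3(1641)) / 2 = -922/2 = -461
P[5] = (1641 + 3(-461)) / 2 = 258/2 = 129
P[4] = (-461 + 3(129)) / 2 = -74/2 = -37
P[3] = (129 + 3(-37)) / 2 = 18/2 = 9
P[2] = (-37 + 3(9)) / 2 = -10/2 = -5
P[1] = (9 + 3(-5)) / 2 = -6/2 = -3
P[0] = (-5 + 3(-3)) / 2 = -14/2 = -7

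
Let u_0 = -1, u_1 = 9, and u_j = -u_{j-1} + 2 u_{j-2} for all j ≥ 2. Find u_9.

1709

u_2 = -9 + 2*(-1) = -11
u_3 = -(-11) + 2*9 = 29
u_4 = -29 + 2*(-11) = -51
u_5 = -(-51) + 2*29 = 109
u_6 = -109 + 2*(-51) = -211
u_7 = -(-211) + 2*109 = 429
u_8 = -429 + 2*(-211) = -851
u_9 = -(-851) + 2*429 = 1709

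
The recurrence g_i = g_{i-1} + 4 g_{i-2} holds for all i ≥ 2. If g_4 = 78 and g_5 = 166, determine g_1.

Rearranging, g_{i-2} = (g_i - g_{i-1}) / 4.
g_3 = (166 - 78) / 4 = 88/4 = 22
g_2 = (78 - 22) / 4 = 56/4 = 14
g_1 = (22 - 14) / 4 = 8/4 = 2

2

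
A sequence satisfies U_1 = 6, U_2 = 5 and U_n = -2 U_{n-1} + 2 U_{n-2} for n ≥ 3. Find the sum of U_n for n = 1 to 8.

167

U_3 = -2*5 + 2*6 = 2
U_4 = -2*2 + 2*5 = 6
U_5 = -2*6 + 2*2 = -8
U_6 = -2*(-8) + 2*6 = 28
U_7 = -2*28 + 2*(-8) = -72
U_8 = -2*(-72) + 2*28 = 200
Sum = 6 + 5 + 2 + 6 + (-8) + 28 + (-72) + 200 = 167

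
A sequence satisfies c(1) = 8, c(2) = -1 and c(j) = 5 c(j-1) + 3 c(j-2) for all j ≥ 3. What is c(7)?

c(3) = 5·(-1) + 3·8 = 19
c(4) = 5·19 + 3·(-1) = 92
c(5) = 5·92 + 3·19 = 517
c(6) = 5·517 + 3·92 = 2861
c(7) = 5·2861 + 3·517 = 15856

15856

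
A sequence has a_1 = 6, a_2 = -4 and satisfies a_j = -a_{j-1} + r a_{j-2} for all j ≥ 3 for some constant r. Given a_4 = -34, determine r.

3

a_3 = 4 + 6r
a_4 = -4 - 10r
So -4 - 10r = -34, giving r = 3.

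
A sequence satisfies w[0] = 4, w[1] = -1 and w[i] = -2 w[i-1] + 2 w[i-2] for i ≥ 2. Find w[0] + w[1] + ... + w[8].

w[2] = -2·(-1) + 2·4 = 10
w[3] = -2·10 + 2·(-1) = -22
w[4] = -2·(-22) + 2·10 = 64
w[5] = -2·64 + 2·(-22) = -172
w[6] = -2·(-172) + 2·64 = 472
w[7] = -2·472 + 2·(-172) = -1288
w[8] = -2·(-1288) + 2·472 = 3520
Sum = 4 + (-1) + 10 + (-22) + 64 + (-172) + 472 + (-1288) + 3520 = 2587

2587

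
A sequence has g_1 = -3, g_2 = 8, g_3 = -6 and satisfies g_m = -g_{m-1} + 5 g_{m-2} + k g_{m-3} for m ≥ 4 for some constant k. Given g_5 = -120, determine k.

-4

g_4 = 46 - 3k
g_5 = -76 + 11k
So -76 + 11k = -120, giving k = -4.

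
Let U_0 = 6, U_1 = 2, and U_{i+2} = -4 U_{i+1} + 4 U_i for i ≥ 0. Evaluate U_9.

-749056

U_2 = -4*2 + 4*6 = 16
U_3 = -4*16 + 4*2 = -56
U_4 = -4*(-56) + 4*16 = 288
U_5 = -4*288 + 4*(-56) = -1376
U_6 = -4*(-1376) + 4*288 = 6656
U_7 = -4*6656 + 4*(-1376) = -32128
U_8 = -4*(-32128) + 4*6656 = 155136
U_9 = -4*155136 + 4*(-32128) = -749056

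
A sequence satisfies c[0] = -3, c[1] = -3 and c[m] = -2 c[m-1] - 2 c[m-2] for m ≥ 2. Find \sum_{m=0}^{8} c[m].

c[2] = -2(-3) - 2(-3) = 12
c[3] = -2(12) - 2(-3) = -18
c[4] = -2(-18) - 2(12) = 12
c[5] = -2(12) - 2(-18) = 12
c[6] = -2(12) - 2(12) = -48
c[7] = -2(-48) - 2(12) = 72
c[8] = -2(72) - 2(-48) = -48
Sum = (-3) + (-3) + 12 + (-18) + 12 + 12 + (-48) + 72 + (-48) = -12

-12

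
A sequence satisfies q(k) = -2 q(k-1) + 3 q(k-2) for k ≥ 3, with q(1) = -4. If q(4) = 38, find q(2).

Let q(2) = v.
q(3) = -12 - 2v
q(4) = 24 + 7v
So 24 + 7v = 38, giving v = 2.

2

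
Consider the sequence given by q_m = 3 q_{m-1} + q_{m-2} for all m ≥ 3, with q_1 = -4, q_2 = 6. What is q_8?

q_3 = 3(6) + (-4) = 14
q_4 = 3(14) + 6 = 48
q_5 = 3(48) + 14 = 158
q_6 = 3(158) + 48 = 522
q_7 = 3(522) + 158 = 1724
q_8 = 3(1724) + 522 = 5694

5694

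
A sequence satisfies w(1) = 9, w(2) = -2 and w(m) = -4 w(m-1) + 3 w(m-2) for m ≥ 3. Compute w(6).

-3194

w(3) = -4·(-2) + 3·9 = 35
w(4) = -4·35 + 3·(-2) = -146
w(5) = -4·(-146) + 3·35 = 689
w(6) = -4·689 + 3·(-146) = -3194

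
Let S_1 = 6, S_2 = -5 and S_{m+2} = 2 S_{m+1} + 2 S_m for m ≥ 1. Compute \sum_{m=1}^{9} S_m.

-855

S_3 = 2*(-5) + 2*6 = 2
S_4 = 2*2 + 2*(-5) = -6
S_5 = 2*(-6) + 2*2 = -8
S_6 = 2*(-8) + 2*(-6) = -28
S_7 = 2*(-28) + 2*(-8) = -72
S_8 = 2*(-72) + 2*(-28) = -200
S_9 = 2*(-200) + 2*(-72) = -544
Sum = 6 + (-5) + 2 + (-6) + (-8) + (-28) + (-72) + (-200) + (-544) = -855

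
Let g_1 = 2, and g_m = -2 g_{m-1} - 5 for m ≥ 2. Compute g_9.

937

g_2 = -2*2 - 5 = -9
g_3 = -2*(-9) - 5 = 13
g_4 = -2*13 - 5 = -31
g_5 = -2*(-31) - 5 = 57
g_6 = -2*57 - 5 = -119
g_7 = -2*(-119) - 5 = 233
g_8 = -2*233 - 5 = -471
g_9 = -2*(-471) - 5 = 937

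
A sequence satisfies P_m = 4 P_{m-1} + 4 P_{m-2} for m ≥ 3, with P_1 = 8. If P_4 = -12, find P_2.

-7

Let P_2 = z.
P_3 = 32 + 4z
P_4 = 128 + 20z
So 128 + 20z = -12, giving z = -7.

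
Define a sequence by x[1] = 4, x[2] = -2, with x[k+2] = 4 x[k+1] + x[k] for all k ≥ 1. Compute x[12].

x[3] = 4*(-2) + 4 = -4
x[4] = 4*(-4) + (-2) = -18
x[5] = 4*(-18) + (-4) = -76
x[6] = 4*(-76) + (-18) = -322
x[7] = 4*(-322) + (-76) = -1364
x[8] = 4*(-1364) + (-322) = -5778
x[9] = 4*(-5778) + (-1364) = -24476
x[10] = 4*(-24476) + (-5778) = -103682
x[11] = 4*(-103682) + (-24476) = -439204
x[12] = 4*(-439204) + (-103682) = -1860498

-1860498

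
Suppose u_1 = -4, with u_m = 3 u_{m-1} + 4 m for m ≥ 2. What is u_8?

2168

u_2 = 3·(-4) + 8 = -4
u_3 = 3·(-4) + 12 = 0
u_4 = 3·0 + 16 = 16
u_5 = 3·16 + 20 = 68
u_6 = 3·68 + 24 = 228
u_7 = 3·228 + 28 = 712
u_8 = 3·712 + 32 = 2168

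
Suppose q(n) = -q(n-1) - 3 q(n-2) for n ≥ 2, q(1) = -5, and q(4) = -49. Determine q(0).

Let q(0) = w.
q(2) = 5 - 3w
q(3) = 10 + 3w
q(4) = -25 + 6w
So -25 + 6w = -49, giving w = -4.

-4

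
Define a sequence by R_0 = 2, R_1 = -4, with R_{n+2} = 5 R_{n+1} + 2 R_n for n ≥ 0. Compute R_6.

R_2 = 5*(-4) + 2*2 = -16
R_3 = 5*(-16) + 2*(-4) = -88
R_4 = 5*(-88) + 2*(-16) = -472
R_5 = 5*(-472) + 2*(-88) = -2536
R_6 = 5*(-2536) + 2*(-472) = -13624

-13624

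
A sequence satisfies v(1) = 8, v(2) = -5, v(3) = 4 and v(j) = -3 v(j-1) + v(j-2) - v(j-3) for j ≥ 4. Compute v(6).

v(4) = -3·4 + (-5) - 8 = -25
v(5) = -3·(-25) + 4 - (-5) = 84
v(6) = -3·84 + (-25) - 4 = -281

-281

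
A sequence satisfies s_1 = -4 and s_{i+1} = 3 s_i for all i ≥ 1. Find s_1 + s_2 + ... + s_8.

s_2 = 3(-4) = -12
s_3 = 3(-12) = -36
s_4 = 3(-36) = -108
s_5 = 3(-108) = -324
s_6 = 3(-324) = -972
s_7 = 3(-972) = -2916
s_8 = 3(-2916) = -8748
Sum = (-4) + (-12) + (-36) + (-108) + (-324) + (-972) + (-2916) + (-8748) = -13120

-13120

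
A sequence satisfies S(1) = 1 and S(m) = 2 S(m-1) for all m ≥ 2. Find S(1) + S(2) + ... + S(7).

S(2) = 2(1) = 2
S(3) = 2(2) = 4
S(4) = 2(4) = 8
S(5) = 2(8) = 16
S(6) = 2(16) = 32
S(7) = 2(32) = 64
Sum = 1 + 2 + 4 + 8 + 16 + 32 + 64 = 127

127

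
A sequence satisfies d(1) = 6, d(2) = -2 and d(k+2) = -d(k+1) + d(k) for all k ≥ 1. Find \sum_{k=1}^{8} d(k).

d(3) = -(-2) + 6 = 8
d(4) = -8 + (-2) = -10
d(5) = -(-10) + 8 = 18
d(6) = -18 + (-10) = -28
d(7) = -(-28) + 18 = 46
d(8) = -46 + (-28) = -74
Sum = 6 + (-2) + 8 + (-10) + 18 + (-28) + 46 + (-74) = -36

-36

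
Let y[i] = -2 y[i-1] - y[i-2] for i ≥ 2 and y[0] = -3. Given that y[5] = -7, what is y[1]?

Let y[1] = w.
y[2] = 3 - 2w
y[3] = -6 + 3w
y[4] = 9 - 4w
y[5] = -12 + 5w
So -12 + 5w = -7, giving w = 1.

1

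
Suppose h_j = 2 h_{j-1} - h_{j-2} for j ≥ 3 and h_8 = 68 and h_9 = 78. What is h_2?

Rearranging, h_{j-2} = -(h_j - 2 h_{j-1}).
h_7 = -(78 - 2*68) = 58
h_6 = -(68 - 2*58) = 48
h_5 = -(58 - 2*48) = 38
h_4 = -(48 - 2*38) = 28
h_3 = -(38 - 2*28) = 18
h_2 = -(28 - 2*18) = 8

8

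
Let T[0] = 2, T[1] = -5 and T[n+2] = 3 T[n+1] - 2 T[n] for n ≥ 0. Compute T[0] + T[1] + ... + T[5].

-387

T[2] = 3(-5) - 2(2) = -19
T[3] = 3(-19) - 2(-5) = -47
T[4] = 3(-47) - 2(-19) = -103
T[5] = 3(-103) - 2(-47) = -215
Sum = 2 + (-5) + (-19) + (-47) + (-103) + (-215) = -387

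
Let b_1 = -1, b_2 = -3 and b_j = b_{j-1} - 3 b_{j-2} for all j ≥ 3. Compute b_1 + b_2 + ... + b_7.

-49

b_3 = (-3) - 3(-1) = 0
b_4 = 0 - 3(-3) = 9
b_5 = 9 - 3(0) = 9
b_6 = 9 - 3(9) = -18
b_7 = (-18) - 3(9) = -45
Sum = (-1) + (-3) + 0 + 9 + 9 + (-18) + (-45) = -49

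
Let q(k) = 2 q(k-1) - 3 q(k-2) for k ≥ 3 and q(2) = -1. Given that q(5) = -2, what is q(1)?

Let q(1) = x.
q(3) = -2 - 3x
q(4) = -1 - 6x
q(5) = 4 - 3x
So 4 - 3x = -2, giving x = 2.

2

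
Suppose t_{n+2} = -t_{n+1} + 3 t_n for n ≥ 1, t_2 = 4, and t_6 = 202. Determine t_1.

-6

Let t_1 = x.
t_3 = -4 + 3x
t_4 = 16 - 3x
t_5 = -28 + 12x
t_6 = 76 - 21x
So 76 - 21x = 202, giving x = -6.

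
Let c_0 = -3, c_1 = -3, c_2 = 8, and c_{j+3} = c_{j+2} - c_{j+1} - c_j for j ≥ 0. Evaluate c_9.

85

c_3 = 8 - (-3) - (-3) = 14
c_4 = 14 - 8 - (-3) = 9
c_5 = 9 - 14 - 8 = -13
c_6 = (-13) - 9 - 14 = -36
c_7 = (-36) - (-13) - 9 = -32
c_8 = (-32) - (-36) - (-13) = 17
c_9 = 17 - (-32) - (-36) = 85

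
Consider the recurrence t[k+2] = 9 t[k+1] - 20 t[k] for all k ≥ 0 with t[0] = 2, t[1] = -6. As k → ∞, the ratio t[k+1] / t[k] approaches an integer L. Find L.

5

The characteristic equation is r^2 - 9r + 20 = 0, which factors as (r - 5)(r - 4) = 0.
So the roots are 5 and 4. Since |5| > |4| and the coefficient of 5^k is non-zero, the ratio tends to 5.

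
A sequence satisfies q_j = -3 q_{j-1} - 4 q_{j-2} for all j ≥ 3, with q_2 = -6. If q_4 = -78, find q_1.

-4

Let q_1 = w.
q_3 = 18 - 4w
q_4 = -30 + 12w
So -30 + 12w = -78, giving w = -4.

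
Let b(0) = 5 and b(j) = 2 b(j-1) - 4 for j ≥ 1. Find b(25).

The fixed point is -4/(1 - 2) = 4, so b(j) - 4 = 2(b(j-1) - 4).
Hence b(j) = 1·2^j + 4.
b(25) = 1·2^{25} + 4 = 1·33554432 + 4 = 33554436.

33554436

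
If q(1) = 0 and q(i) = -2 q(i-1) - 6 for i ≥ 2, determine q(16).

The fixed point is -6/(1 + 2) = -2, so q(i) + 2 = -2(q(i-1) + 2).
Hence q(i) = 2·(-2)^{i-1} - 2.
q(16) = 2·(-2)^{15} - 2 = 2·-32768 - 2 = -65538.

-65538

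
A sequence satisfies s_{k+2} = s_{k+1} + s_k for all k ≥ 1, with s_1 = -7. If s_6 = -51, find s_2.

-6

Let s_2 = z.
s_3 = -7 + z
s_4 = -7 + 2z
s_5 = -14 + 3z
s_6 = -21 + 5z
So -21 + 5z = -51, giving z = -6.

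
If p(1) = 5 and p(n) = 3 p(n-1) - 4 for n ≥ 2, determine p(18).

The fixed point is -4/(1 - 3) = 2, so p(n) - 2 = 3(p(n-1) - 2).
Hence p(n) = 3·3^{n-1} + 2.
p(18) = 3·3^{17} + 2 = 3·129140163 + 2 = 387420491.

387420491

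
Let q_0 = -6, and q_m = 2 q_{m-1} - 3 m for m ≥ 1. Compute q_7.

-1509

q_1 = 2·(-6) - 3 = -15
q_2 = 2·(-15) - 6 = -36
q_3 = 2·(-36) - 9 = -81
q_4 = 2·(-81) - 12 = -174
q_5 = 2·(-174) - 15 = -363
q_6 = 2·(-363) - 18 = -744
q_7 = 2·(-744) - 21 = -1509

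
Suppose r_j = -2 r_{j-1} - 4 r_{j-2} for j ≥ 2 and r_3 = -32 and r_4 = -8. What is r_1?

Rearranging, r_{j-2} = (r_j + 2 r_{j-1}) / -4.
r_2 = (-8 + 2(-32)) / -4 = -72/-4 = 18
r_1 = (-32 + 2(18)) / -4 = 4/-4 = -1

-1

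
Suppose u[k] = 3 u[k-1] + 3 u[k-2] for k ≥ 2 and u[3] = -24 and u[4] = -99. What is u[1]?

Rearranging, u[k-2] = (u[k] - 3 u[k-1]) / 3.
u[2] = (-99 - 3*(-24)) / 3 = -27/3 = -9
u[1] = (-24 - 3*(-9)) / 3 = 3/3 = 1

1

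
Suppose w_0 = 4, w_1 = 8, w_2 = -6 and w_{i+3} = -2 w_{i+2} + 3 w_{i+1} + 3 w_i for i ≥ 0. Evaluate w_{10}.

w_3 = -2*(-6) + 3*8 + 3*4 = 48
w_4 = -2*48 + 3*(-6) + 3*8 = -90
w_5 = -2*(-90) + 3*48 + 3*(-6) = 306
w_6 = -2*306 + 3*(-90) + 3*48 = -738
w_7 = -2*(-738) + 3*306 + 3*(-90) = 2124
w_8 = -2*2124 + 3*(-738) + 3*306 = -5544
w_9 = -2*(-5544) + 3*2124 + 3*(-738) = 15246
w_{10} = -2*15246 + 3*(-5544) + 3*2124 = -40752

-40752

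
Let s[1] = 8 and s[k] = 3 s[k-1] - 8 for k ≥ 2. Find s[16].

The fixed point is -8/(1 - 3) = 4, so s[k] - 4 = 3(s[k-1] - 4).
Hence s[k] = 4·3^{k-1} + 4.
s[16] = 4·3^{15} + 4 = 4·14348907 + 4 = 57395632.

57395632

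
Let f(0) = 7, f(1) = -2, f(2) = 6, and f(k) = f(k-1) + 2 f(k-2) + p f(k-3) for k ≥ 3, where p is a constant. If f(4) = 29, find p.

f(3) = 2 + 7p
f(4) = 14 + 5p
So 14 + 5p = 29, giving p = 3.

3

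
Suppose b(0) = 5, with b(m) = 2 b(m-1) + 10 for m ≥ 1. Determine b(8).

b(1) = 2(5) + 10 = 20
b(2) = 2(20) + 10 = 50
b(3) = 2(50) + 10 = 110
b(4) = 2(110) + 10 = 230
b(5) = 2(230) + 10 = 470
b(6) = 2(470) + 10 = 950
b(7) = 2(950) + 10 = 1910
b(8) = 2(1910) + 10 = 3830

3830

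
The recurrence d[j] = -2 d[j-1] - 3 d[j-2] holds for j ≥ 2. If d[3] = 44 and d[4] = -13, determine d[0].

7

Rearranging, d[j-2] = (d[j] + 2 d[j-1]) / -3.
d[2] = (-13 + 2·44) / -3 = 75/-3 = -25
d[1] = (44 + 2·(-25)) / -3 = -6/-3 = 2
d[0] = (-25 + 2·2) / -3 = -21/-3 = 7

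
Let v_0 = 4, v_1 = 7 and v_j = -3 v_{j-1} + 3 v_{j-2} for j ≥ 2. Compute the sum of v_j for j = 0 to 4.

v_2 = -3·7 + 3·4 = -9
v_3 = -3·(-9) + 3·7 = 48
v_4 = -3·48 + 3·(-9) = -171
Sum = 4 + 7 + (-9) + 48 + (-171) = -121

-121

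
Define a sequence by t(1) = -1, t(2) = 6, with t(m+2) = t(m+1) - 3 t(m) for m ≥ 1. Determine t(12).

t(3) = 6 - 3·(-1) = 9
t(4) = 9 - 3·6 = -9
t(5) = (-9) - 3·9 = -36
t(6) = (-36) - 3·(-9) = -9
t(7) = (-9) - 3·(-36) = 99
t(8) = 99 - 3·(-9) = 126
t(9) = 126 - 3·99 = -171
t(10) = (-171) - 3·126 = -549
t(11) = (-549) - 3·(-171) = -36
t(12) = (-36) - 3·(-549) = 1611

1611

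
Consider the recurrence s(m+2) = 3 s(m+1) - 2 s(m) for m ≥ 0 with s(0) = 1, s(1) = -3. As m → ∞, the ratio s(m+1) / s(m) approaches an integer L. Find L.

The characteristic equation is r^2 - 3r + 2 = 0, which factors as (r - 2)(r - 1) = 0.
So the roots are 2 and 1. Since |2| > |1| and the coefficient of 2^m is non-zero, the ratio tends to 2.

2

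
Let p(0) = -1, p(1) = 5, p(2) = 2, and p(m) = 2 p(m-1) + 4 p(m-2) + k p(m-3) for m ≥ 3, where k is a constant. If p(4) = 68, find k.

p(3) = 24 - k
p(4) = 56 + 3k
So 56 + 3k = 68, giving k = 4.

4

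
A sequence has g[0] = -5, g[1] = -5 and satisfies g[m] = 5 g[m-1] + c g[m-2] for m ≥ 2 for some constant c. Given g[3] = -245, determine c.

g[2] = -25 - 5c
g[3] = -125 - 30c
So -125 - 30c = -245, giving c = 4.

4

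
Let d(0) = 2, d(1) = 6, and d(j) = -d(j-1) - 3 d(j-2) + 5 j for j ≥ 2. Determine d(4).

27

d(2) = -6 - 3*2 + 10 = -2
d(3) = -(-2) - 3*6 + 15 = -1
d(4) = -(-1) - 3*(-2) + 20 = 27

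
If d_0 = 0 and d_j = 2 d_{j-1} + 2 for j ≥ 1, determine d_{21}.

4194302

The fixed point is 2/(1 - 2) = -2, so d_j + 2 = 2(d_{j-1} + 2).
Hence d_j = 2·2^j - 2.
d_{21} = 2·2^{21} - 2 = 2·2097152 - 2 = 4194302.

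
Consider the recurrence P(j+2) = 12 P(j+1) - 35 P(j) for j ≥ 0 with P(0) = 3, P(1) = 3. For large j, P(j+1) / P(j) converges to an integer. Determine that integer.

The characteristic equation is r^2 - 12r + 35 = 0, which factors as (r - 7)(r - 5) = 0.
So the roots are 7 and 5. Since |7| > |5| and the coefficient of 7^j is non-zero, the ratio tends to 7.

7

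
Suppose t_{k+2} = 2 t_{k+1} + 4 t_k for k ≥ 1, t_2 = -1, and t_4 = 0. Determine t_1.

1

Let t_1 = z.
t_3 = -2 + 4z
t_4 = -8 + 8z
So -8 + 8z = 0, giving z = 1.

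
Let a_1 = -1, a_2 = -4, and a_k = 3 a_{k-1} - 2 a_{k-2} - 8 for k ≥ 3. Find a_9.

-2742

a_3 = 3·(-4) - 2·(-1) - 8 = -18
a_4 = 3·(-18) - 2·(-4) - 8 = -54
a_5 = 3·(-54) - 2·(-18) - 8 = -134
a_6 = 3·(-134) - 2·(-54) - 8 = -302
a_7 = 3·(-302) - 2·(-134) - 8 = -646
a_8 = 3·(-646) - 2·(-302) - 8 = -1342
a_9 = 3·(-1342) - 2·(-646) - 8 = -2742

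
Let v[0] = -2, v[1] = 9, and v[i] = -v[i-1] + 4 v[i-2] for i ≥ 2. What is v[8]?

v[2] = -9 + 4·(-2) = -17
v[3] = -(-17) + 4·9 = 53
v[4] = -53 + 4·(-17) = -121
v[5] = -(-121) + 4·53 = 333
v[6] = -333 + 4·(-121) = -817
v[7] = -(-817) + 4·333 = 2149
v[8] = -2149 + 4·(-817) = -5417

-5417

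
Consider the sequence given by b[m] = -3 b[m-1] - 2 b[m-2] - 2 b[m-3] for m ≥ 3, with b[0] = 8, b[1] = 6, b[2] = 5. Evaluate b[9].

-9857

b[3] = -3*5 - 2*6 - 2*8 = -43
b[4] = -3*(-43) - 2*5 - 2*6 = 107
b[5] = -3*107 - 2*(-43) - 2*5 = -245
b[6] = -3*(-245) - 2*107 - 2*(-43) = 607
b[7] = -3*607 - 2*(-245) - 2*107 = -1545
b[8] = -3*(-1545) - 2*607 - 2*(-245) = 3911
b[9] = -3*3911 - 2*(-1545) - 2*607 = -9857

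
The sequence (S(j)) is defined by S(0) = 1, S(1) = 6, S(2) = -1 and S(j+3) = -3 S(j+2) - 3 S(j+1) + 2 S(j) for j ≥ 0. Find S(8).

S(3) = -3·(-1) - 3·6 + 2·1 = -13
S(4) = -3·(-13) - 3·(-1) + 2·6 = 54
S(5) = -3·54 - 3·(-13) + 2·(-1) = -125
S(6) = -3·(-125) - 3·54 + 2·(-13) = 187
S(7) = -3·187 - 3·(-125) + 2·54 = -78
S(8) = -3·(-78) - 3·187 + 2·(-125) = -577

-577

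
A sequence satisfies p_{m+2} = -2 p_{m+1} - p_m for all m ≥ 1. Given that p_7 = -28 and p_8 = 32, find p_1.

Rearranging, p_{m-2} = -(p_m + 2 p_{m-1}).
p_6 = -(32 + 2(-28)) = 24
p_5 = -(-28 + 2(24)) = -20
p_4 = -(24 + 2(-20)) = 16
p_3 = -(-20 + 2(16)) = -12
p_2 = -(16 + 2(-12)) = 8
p_1 = -(-12 + 2(8)) = -4

-4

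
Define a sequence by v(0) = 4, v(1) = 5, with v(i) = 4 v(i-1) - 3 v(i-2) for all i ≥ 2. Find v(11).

v(2) = 4*5 - 3*4 = 8
v(3) = 4*8 - 3*5 = 17
v(4) = 4*17 - 3*8 = 44
v(5) = 4*44 - 3*17 = 125
v(6) = 4*125 - 3*44 = 368
v(7) = 4*368 - 3*125 = 1097
v(8) = 4*1097 - 3*368 = 3284
v(9) = 4*3284 - 3*1097 = 9845
v(10) = 4*9845 - 3*3284 = 29528
v(11) = 4*29528 - 3*9845 = 88577

88577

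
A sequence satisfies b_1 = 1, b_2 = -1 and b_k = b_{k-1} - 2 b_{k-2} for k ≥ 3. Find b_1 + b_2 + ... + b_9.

b_3 = (-1) - 2*1 = -3
b_4 = (-3) - 2*(-1) = -1
b_5 = (-1) - 2*(-3) = 5
b_6 = 5 - 2*(-1) = 7
b_7 = 7 - 2*5 = -3
b_8 = (-3) - 2*7 = -17
b_9 = (-17) - 2*(-3) = -11
Sum = 1 + (-1) + (-3) + (-1) + 5 + 7 + (-3) + (-17) + (-11) = -23

-23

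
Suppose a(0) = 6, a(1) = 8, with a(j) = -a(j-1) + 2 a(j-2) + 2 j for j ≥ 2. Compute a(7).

a(2) = -8 + 2*6 + 4 = 8
a(3) = -8 + 2*8 + 6 = 14
a(4) = -14 + 2*8 + 8 = 10
a(5) = -10 + 2*14 + 10 = 28
a(6) = -28 + 2*10 + 12 = 4
a(7) = -4 + 2*28 + 14 = 66

66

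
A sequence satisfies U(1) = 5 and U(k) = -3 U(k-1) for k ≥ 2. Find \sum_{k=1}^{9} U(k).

U(2) = -3·5 = -15
U(3) = -3·(-15) = 45
U(4) = -3·45 = -135
U(5) = -3·(-135) = 405
U(6) = -3·405 = -1215
U(7) = -3·(-1215) = 3645
U(8) = -3·3645 = -10935
U(9) = -3·(-10935) = 32805
Sum = 5 + (-15) + 45 + (-135) + 405 + (-1215) + 3645 + (-10935) + 32805 = 24605

24605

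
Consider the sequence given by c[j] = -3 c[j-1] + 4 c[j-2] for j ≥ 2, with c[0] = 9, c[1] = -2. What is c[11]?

-9227462

c[2] = -3·(-2) + 4·9 = 42
c[3] = -3·42 + 4·(-2) = -134
c[4] = -3·(-134) + 4·42 = 570
c[5] = -3·570 + 4·(-134) = -2246
c[6] = -3·(-2246) + 4·570 = 9018
c[7] = -3·9018 + 4·(-2246) = -36038
c[8] = -3·(-36038) + 4·9018 = 144186
c[9] = -3·144186 + 4·(-36038) = -576710
c[10] = -3·(-576710) + 4·144186 = 2306874
c[11] = -3·2306874 + 4·(-576710) = -9227462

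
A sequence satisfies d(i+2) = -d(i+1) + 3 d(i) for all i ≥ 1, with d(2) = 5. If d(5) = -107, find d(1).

Let d(1) = x.
d(3) = -5 + 3x
d(4) = 20 - 3x
d(5) = -35 + 12x
So -35 + 12x = -107, giving x = -6.

-6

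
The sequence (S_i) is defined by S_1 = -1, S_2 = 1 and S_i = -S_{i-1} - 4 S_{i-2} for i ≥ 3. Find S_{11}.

-989

S_3 = -1 - 4·(-1) = 3
S_4 = -3 - 4·1 = -7
S_5 = -(-7) - 4·3 = -5
S_6 = -(-5) - 4·(-7) = 33
S_7 = -33 - 4·(-5) = -13
S_8 = -(-13) - 4·33 = -119
S_9 = -(-119) - 4·(-13) = 171
S_{10} = -171 - 4·(-119) = 305
S_{11} = -305 - 4·171 = -989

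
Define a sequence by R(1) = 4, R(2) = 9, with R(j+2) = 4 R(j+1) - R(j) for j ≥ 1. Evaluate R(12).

4477207

R(3) = 4*9 - 4 = 32
R(4) = 4*32 - 9 = 119
R(5) = 4*119 - 32 = 444
R(6) = 4*444 - 119 = 1657
R(7) = 4*1657 - 444 = 6184
R(8) = 4*6184 - 1657 = 23079
R(9) = 4*23079 - 6184 = 86132
R(10) = 4*86132 - 23079 = 321449
R(11) = 4*321449 - 86132 = 1199664
R(12) = 4*1199664 - 321449 = 4477207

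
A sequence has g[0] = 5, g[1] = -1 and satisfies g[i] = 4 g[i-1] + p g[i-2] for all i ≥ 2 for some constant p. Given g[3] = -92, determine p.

g[2] = -4 + 5p
g[3] = -16 + 19p
So -16 + 19p = -92, giving p = -4.

-4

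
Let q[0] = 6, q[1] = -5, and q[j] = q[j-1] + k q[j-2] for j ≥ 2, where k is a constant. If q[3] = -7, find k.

-2

q[2] = -5 + 6k
q[3] = -5 + k
So -5 + k = -7, giving k = -2.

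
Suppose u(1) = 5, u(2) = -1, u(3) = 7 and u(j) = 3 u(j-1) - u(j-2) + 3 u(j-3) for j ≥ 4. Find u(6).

u(4) = 3(7) - (-1) + 3(5) = 37
u(5) = 3(37) - 7 + 3(-1) = 101
u(6) = 3(101) - 37 + 3(7) = 287

287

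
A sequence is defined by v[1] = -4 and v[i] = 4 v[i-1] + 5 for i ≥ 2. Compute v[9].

v[2] = 4*(-4) + 5 = -11
v[3] = 4*(-11) + 5 = -39
v[4] = 4*(-39) + 5 = -151
v[5] = 4*(-151) + 5 = -599
v[6] = 4*(-599) + 5 = -2391
v[7] = 4*(-2391) + 5 = -9559
v[8] = 4*(-9559) + 5 = -38231
v[9] = 4*(-38231) + 5 = -152919

-152919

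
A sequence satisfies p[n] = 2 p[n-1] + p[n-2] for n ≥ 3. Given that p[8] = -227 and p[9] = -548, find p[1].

4

Rearranging, p[n-2] = p[n] - 2 p[n-1].
p[7] = -548 - 2*(-227) = -94
p[6] = -227 - 2*(-94) = -39
p[5] = -94 - 2*(-39) = -16
p[4] = -39 - 2*(-16) = -7
p[3] = -16 - 2*(-7) = -2
p[2] = -7 - 2*(-2) = -3
p[1] = -2 - 2*(-3) = 4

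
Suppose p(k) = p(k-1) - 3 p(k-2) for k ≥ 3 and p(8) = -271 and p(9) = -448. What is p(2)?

Rearranging, p(k-2) = (p(k) - p(k-1)) / -3.
p(7) = (-448 - (-271)) / -3 = -177/-3 = 59
p(6) = (-271 - 59) / -3 = -330/-3 = 110
p(5) = (59 - 110) / -3 = -51/-3 = 17
p(4) = (110 - 17) / -3 = 93/-3 = -31
p(3) = (17 - (-31)) / -3 = 48/-3 = -16
p(2) = (-31 - (-16)) / -3 = -15/-3 = 5

5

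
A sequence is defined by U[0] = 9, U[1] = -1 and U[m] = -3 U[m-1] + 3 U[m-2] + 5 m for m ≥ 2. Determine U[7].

-24523

U[2] = -3(-1) + 3(9) + 10 = 40
U[3] = -3(40) + 3(-1) + 15 = -108
U[4] = -3(-108) + 3(40) + 20 = 464
U[5] = -3(464) + 3(-108) + 25 = -1691
U[6] = -3(-1691) + 3(464) + 30 = 6495
U[7] = -3(6495) + 3(-1691) + 35 = -24523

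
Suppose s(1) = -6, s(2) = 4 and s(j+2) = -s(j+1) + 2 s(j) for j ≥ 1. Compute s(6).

s(3) = -4 + 2·(-6) = -16
s(4) = -(-16) + 2·4 = 24
s(5) = -24 + 2·(-16) = -56
s(6) = -(-56) + 2·24 = 104

104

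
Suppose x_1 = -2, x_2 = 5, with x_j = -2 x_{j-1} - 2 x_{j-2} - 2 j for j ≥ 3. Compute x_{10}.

x_3 = -2·5 - 2·(-2) - 6 = -12
x_4 = -2·(-12) - 2·5 - 8 = 6
x_5 = -2·6 - 2·(-12) - 10 = 2
x_6 = -2·2 - 2·6 - 12 = -28
x_7 = -2·(-28) - 2·2 - 14 = 38
x_8 = -2·38 - 2·(-28) - 16 = -36
x_9 = -2·(-36) - 2·38 - 18 = -22
x_{10} = -2·(-22) - 2·(-36) - 20 = 96

96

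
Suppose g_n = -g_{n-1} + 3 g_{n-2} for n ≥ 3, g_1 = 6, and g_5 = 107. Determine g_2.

Let g_2 = w.
g_3 = 18 - w
g_4 = -18 + 4w
g_5 = 72 - 7w
So 72 - 7w = 107, giving w = -5.

-5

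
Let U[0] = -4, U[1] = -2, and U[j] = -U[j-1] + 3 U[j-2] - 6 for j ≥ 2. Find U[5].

64

U[2] = -(-2) + 3(-4) - 6 = -16
U[3] = -(-16) + 3(-2) - 6 = 4
U[4] = -4 + 3(-16) - 6 = -58
U[5] = -(-58) + 3(4) - 6 = 64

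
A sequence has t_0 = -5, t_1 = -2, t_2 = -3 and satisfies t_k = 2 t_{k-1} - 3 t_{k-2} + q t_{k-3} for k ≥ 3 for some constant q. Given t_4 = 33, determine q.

t_3 = -5q
t_4 = 9 - 12q
So 9 - 12q = 33, giving q = -2.

-2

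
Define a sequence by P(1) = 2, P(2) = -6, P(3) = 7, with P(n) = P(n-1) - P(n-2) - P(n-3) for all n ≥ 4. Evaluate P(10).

P(4) = 7 - (-6) - 2 = 11
P(5) = 11 - 7 - (-6) = 10
P(6) = 10 - 11 - 7 = -8
P(7) = (-8) - 10 - 11 = -29
P(8) = (-29) - (-8) - 10 = -31
P(9) = (-31) - (-29) - (-8) = 6
P(10) = 6 - (-31) - (-29) = 66

66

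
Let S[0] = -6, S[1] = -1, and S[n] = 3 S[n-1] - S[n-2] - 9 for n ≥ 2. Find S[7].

-1601

S[2] = 3(-1) - (-6) - 9 = -6
S[3] = 3(-6) - (-1) - 9 = -26
S[4] = 3(-26) - (-6) - 9 = -81
S[5] = 3(-81) - (-26) - 9 = -226
S[6] = 3(-226) - (-81) - 9 = -606
S[7] = 3(-606) - (-226) - 9 = -1601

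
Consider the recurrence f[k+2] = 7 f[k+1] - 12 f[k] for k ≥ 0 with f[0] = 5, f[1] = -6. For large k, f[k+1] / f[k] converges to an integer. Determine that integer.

The characteristic equation is r^2 - 7r + 12 = 0, which factors as (r - 4)(r - 3) = 0.
So the roots are 4 and 3. Since |4| > |3| and the coefficient of 4^k is non-zero, the ratio tends to 4.

4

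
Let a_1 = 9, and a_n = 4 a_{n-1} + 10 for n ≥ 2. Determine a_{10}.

a_2 = 4*9 + 10 = 46
a_3 = 4*46 + 10 = 194
a_4 = 4*194 + 10 = 786
a_5 = 4*786 + 10 = 3154
a_6 = 4*3154 + 10 = 12626
a_7 = 4*12626 + 10 = 50514
a_8 = 4*50514 + 10 = 202066
a_9 = 4*202066 + 10 = 808274
a_{10} = 4*808274 + 10 = 3233106

3233106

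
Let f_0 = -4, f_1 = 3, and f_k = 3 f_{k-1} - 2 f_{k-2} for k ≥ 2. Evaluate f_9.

f_2 = 3*3 - 2*(-4) = 17
f_3 = 3*17 - 2*3 = 45
f_4 = 3*45 - 2*17 = 101
f_5 = 3*101 - 2*45 = 213
f_6 = 3*213 - 2*101 = 437
f_7 = 3*437 - 2*213 = 885
f_8 = 3*885 - 2*437 = 1781
f_9 = 3*1781 - 2*885 = 3573

3573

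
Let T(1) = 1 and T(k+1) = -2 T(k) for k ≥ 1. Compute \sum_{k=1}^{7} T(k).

43

T(2) = -2(1) = -2
T(3) = -2(-2) = 4
T(4) = -2(4) = -8
T(5) = -2(-8) = 16
T(6) = -2(16) = -32
T(7) = -2(-32) = 64
Sum = 1 + (-2) + 4 + (-8) + 16 + (-32) + 64 = 43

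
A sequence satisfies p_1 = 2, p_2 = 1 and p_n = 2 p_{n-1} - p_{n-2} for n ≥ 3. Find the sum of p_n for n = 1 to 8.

-12

p_3 = 2·1 - 2 = 0
p_4 = 2·0 - 1 = -1
p_5 = 2·(-1) - 0 = -2
p_6 = 2·(-2) - (-1) = -3
p_7 = 2·(-3) - (-2) = -4
p_8 = 2·(-4) - (-3) = -5
Sum = 2 + 1 + 0 + (-1) + (-2) + (-3) + (-4) + (-5) = -12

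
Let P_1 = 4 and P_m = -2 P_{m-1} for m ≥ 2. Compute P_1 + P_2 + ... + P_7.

P_2 = -2(4) = -8
P_3 = -2(-8) = 16
P_4 = -2(16) = -32
P_5 = -2(-32) = 64
P_6 = -2(64) = -128
P_7 = -2(-128) = 256
Sum = 4 + (-8) + 16 + (-32) + 64 + (-128) + 256 = 172

172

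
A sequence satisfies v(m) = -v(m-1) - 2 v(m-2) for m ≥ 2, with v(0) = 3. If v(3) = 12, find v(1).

Let v(1) = y.
v(2) = -6 - y
v(3) = 6 - y
So 6 - y = 12, giving y = -6.

-6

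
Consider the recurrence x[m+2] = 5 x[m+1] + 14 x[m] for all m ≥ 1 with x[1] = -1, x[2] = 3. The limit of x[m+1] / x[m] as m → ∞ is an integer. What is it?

7

The characteristic equation is r^2 - 5r - 14 = 0, which factors as (r - 7)(r + 2) = 0.
So the roots are 7 and -2. Since |7| > |-2| and the coefficient of 7^m is non-zero, the ratio tends to 7.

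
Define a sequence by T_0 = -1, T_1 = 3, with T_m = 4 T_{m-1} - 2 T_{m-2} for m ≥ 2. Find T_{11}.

931616

T_2 = 4(3) - 2(-1) = 14
T_3 = 4(14) - 2(3) = 50
T_4 = 4(50) - 2(14) = 172
T_5 = 4(172) - 2(50) = 588
T_6 = 4(588) - 2(172) = 2008
T_7 = 4(2008) - 2(588) = 6856
T_8 = 4(6856) - 2(2008) = 23408
T_9 = 4(23408) - 2(6856) = 79920
T_{10} = 4(79920) - 2(23408) = 272864
T_{11} = 4(272864) - 2(79920) = 931616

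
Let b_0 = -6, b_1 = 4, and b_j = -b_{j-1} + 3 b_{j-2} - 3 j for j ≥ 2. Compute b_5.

205

b_2 = -4 + 3*(-6) - 6 = -28
b_3 = -(-28) + 3*4 - 9 = 31
b_4 = -31 + 3*(-28) - 12 = -127
b_5 = -(-127) + 3*31 - 15 = 205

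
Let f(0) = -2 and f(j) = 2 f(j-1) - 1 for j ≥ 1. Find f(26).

The fixed point is -1/(1 - 2) = 1, so f(j) - 1 = 2(f(j-1) - 1).
Hence f(j) = -3·2^j + 1.
f(26) = -3·2^{26} + 1 = -3·67108864 + 1 = -201326591.

-201326591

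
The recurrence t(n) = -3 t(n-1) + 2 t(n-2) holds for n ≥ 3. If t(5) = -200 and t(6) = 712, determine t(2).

4

Rearranging, t(n-2) = (t(n) + 3 t(n-1)) / 2.
t(4) = (712 + 3(-200)) / 2 = 112/2 = 56
t(3) = (-200 + 3(56)) / 2 = -32/2 = -16
t(2) = (56 + 3(-16)) / 2 = 8/2 = 4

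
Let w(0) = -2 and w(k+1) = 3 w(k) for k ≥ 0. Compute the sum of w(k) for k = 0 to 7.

w(1) = 3(-2) = -6
w(2) = 3(-6) = -18
w(3) = 3(-18) = -54
w(4) = 3(-54) = -162
w(5) = 3(-162) = -486
w(6) = 3(-486) = -1458
w(7) = 3(-1458) = -4374
Sum = (-2) + (-6) + (-18) + (-54) + (-162) + (-486) + (-1458) + (-4374) = -6560

-6560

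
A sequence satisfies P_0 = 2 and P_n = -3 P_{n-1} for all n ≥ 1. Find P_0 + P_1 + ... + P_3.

P_1 = -3·2 = -6
P_2 = -3·(-6) = 18
P_3 = -3·18 = -54
Sum = 2 + (-6) + 18 + (-54) = -40

-40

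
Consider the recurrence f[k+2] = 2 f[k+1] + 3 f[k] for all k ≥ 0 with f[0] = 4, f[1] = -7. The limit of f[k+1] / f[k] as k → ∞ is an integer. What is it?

The characteristic equation is r^2 - 2r - 3 = 0, which factors as (r - 3)(r + 1) = 0.
So the roots are 3 and -1. Since |3| > |-1| and the coefficient of 3^k is non-zero, the ratio tends to 3.

3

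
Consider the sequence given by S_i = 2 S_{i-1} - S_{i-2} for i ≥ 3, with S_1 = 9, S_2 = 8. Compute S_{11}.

-1

S_3 = 2·8 - 9 = 7
S_4 = 2·7 - 8 = 6
S_5 = 2·6 - 7 = 5
S_6 = 2·5 - 6 = 4
S_7 = 2·4 - 5 = 3
S_8 = 2·3 - 4 = 2
S_9 = 2·2 - 3 = 1
S_{10} = 2·1 - 2 = 0
S_{11} = 2·0 - 1 = -1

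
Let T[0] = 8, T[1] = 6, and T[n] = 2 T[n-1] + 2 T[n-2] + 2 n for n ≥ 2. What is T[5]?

T[2] = 2*6 + 2*8 + 4 = 32
T[3] = 2*32 + 2*6 + 6 = 82
T[4] = 2*82 + 2*32 + 8 = 236
T[5] = 2*236 + 2*82 + 10 = 646

646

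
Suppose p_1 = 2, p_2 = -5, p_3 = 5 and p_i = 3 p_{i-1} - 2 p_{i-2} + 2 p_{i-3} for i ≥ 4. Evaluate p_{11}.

15687

p_4 = 3*5 - 2*(-5) + 2*2 = 29
p_5 = 3*29 - 2*5 + 2*(-5) = 67
p_6 = 3*67 - 2*29 + 2*5 = 153
p_7 = 3*153 - 2*67 + 2*29 = 383
p_8 = 3*383 - 2*153 + 2*67 = 977
p_9 = 3*977 - 2*383 + 2*153 = 2471
p_{10} = 3*2471 - 2*977 + 2*383 = 6225
p_{11} = 3*6225 - 2*2471 + 2*977 = 15687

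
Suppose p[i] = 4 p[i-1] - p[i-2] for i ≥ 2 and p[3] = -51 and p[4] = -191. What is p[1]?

-1

Rearranging, p[i-2] = -(p[i] - 4 p[i-1]).
p[2] = -(-191 - 4*(-51)) = -13
p[1] = -(-51 - 4*(-13)) = -1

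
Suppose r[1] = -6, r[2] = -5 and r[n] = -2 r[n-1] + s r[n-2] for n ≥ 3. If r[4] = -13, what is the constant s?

r[3] = 10 - 6s
r[4] = -20 + 7s
So -20 + 7s = -13, giving s = 1.

1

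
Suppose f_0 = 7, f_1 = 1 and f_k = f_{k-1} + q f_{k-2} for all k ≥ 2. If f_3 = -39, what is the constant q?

-5

f_2 = 1 + 7q
f_3 = 1 + 8q
So 1 + 8q = -39, giving q = -5.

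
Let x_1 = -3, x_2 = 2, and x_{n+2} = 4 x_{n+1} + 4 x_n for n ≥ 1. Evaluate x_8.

-5248

x_3 = 4*2 + 4*(-3) = -4
x_4 = 4*(-4) + 4*2 = -8
x_5 = 4*(-8) + 4*(-4) = -48
x_6 = 4*(-48) + 4*(-8) = -224
x_7 = 4*(-224) + 4*(-48) = -1088
x_8 = 4*(-1088) + 4*(-224) = -5248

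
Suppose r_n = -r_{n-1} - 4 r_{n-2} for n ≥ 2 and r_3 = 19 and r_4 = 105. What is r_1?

3

Rearranging, r_{n-2} = (r_n + r_{n-1}) / -4.
r_2 = (105 + 19) / -4 = 124/-4 = -31
r_1 = (19 + (-31)) / -4 = -12/-4 = 3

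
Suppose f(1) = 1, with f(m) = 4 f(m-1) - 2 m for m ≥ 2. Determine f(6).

f(2) = 4*1 - 4 = 0
f(3) = 4*0 - 6 = -6
f(4) = 4*(-6) - 8 = -32
f(5) = 4*(-32) - 10 = -138
f(6) = 4*(-138) - 12 = -564

-564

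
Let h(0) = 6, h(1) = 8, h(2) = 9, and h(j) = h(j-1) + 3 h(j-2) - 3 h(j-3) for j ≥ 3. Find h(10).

369

h(3) = 9 + 3(8) - 3(6) = 15
h(4) = 15 + 3(9) - 3(8) = 18
h(5) = 18 + 3(15) - 3(9) = 36
h(6) = 36 + 3(18) - 3(15) = 45
h(7) = 45 + 3(36) - 3(18) = 99
h(8) = 99 + 3(45) - 3(36) = 126
h(9) = 126 + 3(99) - 3(45) = 288
h(10) = 288 + 3(126) - 3(99) = 369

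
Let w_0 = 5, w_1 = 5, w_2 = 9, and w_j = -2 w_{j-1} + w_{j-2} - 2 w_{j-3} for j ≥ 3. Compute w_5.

-131

w_3 = -2(9) + 5 - 2(5) = -23
w_4 = -2(-23) + 9 - 2(5) = 45
w_5 = -2(45) + (-23) - 2(9) = -131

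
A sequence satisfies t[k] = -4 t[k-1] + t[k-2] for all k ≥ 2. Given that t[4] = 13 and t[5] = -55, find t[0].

5

Rearranging, t[k-2] = t[k] + 4 t[k-1].
t[3] = -55 + 4·13 = -3
t[2] = 13 + 4·(-3) = 1
t[1] = -3 + 4·1 = 1
t[0] = 1 + 4·1 = 5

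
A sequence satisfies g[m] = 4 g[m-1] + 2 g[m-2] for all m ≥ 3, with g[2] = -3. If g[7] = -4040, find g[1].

1

Let g[1] = z.
g[3] = -12 + 2z
g[4] = -54 + 8z
g[5] = -240 + 36z
g[6] = -1068 + 160z
g[7] = -4752 + 712z
So -4752 + 712z = -4040, giving z = 1.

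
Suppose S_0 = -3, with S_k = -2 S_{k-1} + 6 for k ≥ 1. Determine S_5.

S_1 = -2(-3) + 6 = 12
S_2 = -2(12) + 6 = -18
S_3 = -2(-18) + 6 = 42
S_4 = -2(42) + 6 = -78
S_5 = -2(-78) + 6 = 162

162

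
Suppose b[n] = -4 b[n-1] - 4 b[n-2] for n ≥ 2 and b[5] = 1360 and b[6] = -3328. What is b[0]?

5

Rearranging, b[n-2] = (b[n] + 4 b[n-1]) / -4.
b[4] = (-3328 + 4·1360) / -4 = 2112/-4 = -528
b[3] = (1360 + 4·(-528)) / -4 = -752/-4 = 188
b[2] = (-528 + 4·188) / -4 = 224/-4 = -56
b[1] = (188 + 4·(-56)) / -4 = -36/-4 = 9
b[0] = (-56 + 4·9) / -4 = -20/-4 = 5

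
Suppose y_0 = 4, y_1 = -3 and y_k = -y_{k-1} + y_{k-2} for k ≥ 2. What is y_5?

y_2 = -(-3) + 4 = 7
y_3 = -7 + (-3) = -10
y_4 = -(-10) + 7 = 17
y_5 = -17 + (-10) = -27

-27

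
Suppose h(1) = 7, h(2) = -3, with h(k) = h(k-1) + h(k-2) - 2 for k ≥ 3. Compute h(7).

-13

h(3) = (-3) + 7 - 2 = 2
h(4) = 2 + (-3) - 2 = -3
h(5) = (-3) + 2 - 2 = -3
h(6) = (-3) + (-3) - 2 = -8
h(7) = (-8) + (-3) - 2 = -13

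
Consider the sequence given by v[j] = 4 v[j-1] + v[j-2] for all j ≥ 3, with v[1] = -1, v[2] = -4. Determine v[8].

v[3] = 4(-4) + (-1) = -17
v[4] = 4(-17) + (-4) = -72
v[5] = 4(-72) + (-17) = -305
v[6] = 4(-305) + (-72) = -1292
v[7] = 4(-1292) + (-305) = -5473
v[8] = 4(-5473) + (-1292) = -23184

-23184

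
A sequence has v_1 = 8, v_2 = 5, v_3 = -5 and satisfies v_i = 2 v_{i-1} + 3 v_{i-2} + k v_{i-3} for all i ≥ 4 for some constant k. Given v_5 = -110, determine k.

-5

v_4 = 5 + 8k
v_5 = -5 + 21k
So -5 + 21k = -110, giving k = -5.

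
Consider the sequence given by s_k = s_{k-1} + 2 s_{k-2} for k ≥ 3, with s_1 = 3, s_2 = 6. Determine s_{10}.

1536

s_3 = 6 + 2*3 = 12
s_4 = 12 + 2*6 = 24
s_5 = 24 + 2*12 = 48
s_6 = 48 + 2*24 = 96
s_7 = 96 + 2*48 = 192
s_8 = 192 + 2*96 = 384
s_9 = 384 + 2*192 = 768
s_{10} = 768 + 2*384 = 1536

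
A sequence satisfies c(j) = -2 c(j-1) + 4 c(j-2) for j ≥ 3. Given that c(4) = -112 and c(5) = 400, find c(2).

-6

Rearranging, c(j-2) = (c(j) + 2 c(j-1)) / 4.
c(3) = (400 + 2·(-112)) / 4 = 176/4 = 44
c(2) = (-112 + 2·44) / 4 = -24/4 = -6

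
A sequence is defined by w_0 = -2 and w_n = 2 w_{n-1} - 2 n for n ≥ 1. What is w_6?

w_1 = 2*(-2) - 2 = -6
w_2 = 2*(-6) - 4 = -16
w_3 = 2*(-16) - 6 = -38
w_4 = 2*(-38) - 8 = -84
w_5 = 2*(-84) - 10 = -178
w_6 = 2*(-178) - 12 = -368

-368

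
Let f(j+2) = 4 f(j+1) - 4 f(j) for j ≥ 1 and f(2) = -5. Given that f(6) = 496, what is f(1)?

-7

Let f(1) = x.
f(3) = -20 - 4x
f(4) = -60 - 16x
f(5) = -160 - 48x
f(6) = -400 - 128x
So -400 - 128x = 496, giving x = -7.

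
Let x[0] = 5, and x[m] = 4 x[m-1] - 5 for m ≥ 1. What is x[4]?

855

x[1] = 4*5 - 5 = 15
x[2] = 4*15 - 5 = 55
x[3] = 4*55 - 5 = 215
x[4] = 4*215 - 5 = 855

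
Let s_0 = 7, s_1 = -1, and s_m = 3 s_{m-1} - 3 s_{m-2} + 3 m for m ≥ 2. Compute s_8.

924

s_2 = 3*(-1) - 3*7 + 6 = -18
s_3 = 3*(-18) - 3*(-1) + 9 = -42
s_4 = 3*(-42) - 3*(-18) + 12 = -60
s_5 = 3*(-60) - 3*(-42) + 15 = -39
s_6 = 3*(-39) - 3*(-60) + 18 = 81
s_7 = 3*81 - 3*(-39) + 21 = 381
s_8 = 3*381 - 3*81 + 24 = 924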